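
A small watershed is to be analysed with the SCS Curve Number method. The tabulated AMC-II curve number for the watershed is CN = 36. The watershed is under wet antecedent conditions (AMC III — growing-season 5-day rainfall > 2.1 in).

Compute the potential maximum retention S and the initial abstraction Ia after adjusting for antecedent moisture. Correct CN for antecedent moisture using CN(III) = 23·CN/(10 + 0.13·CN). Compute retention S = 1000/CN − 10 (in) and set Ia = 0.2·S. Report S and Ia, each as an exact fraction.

Adjust CN=36 to AMC III: 23·36/(10 + 0.13·36) → 828 ÷ (367/25) = 20700/367 ≈ 56.403
S = 1000/(20700/367) − 10 = 1600/207 in ≈ 7.729 in
Ia = 0.2S: 0.2·7.729 = 1.546 in (exactly 320/207)

S = 1600/207 in ≈ 7.729 in; Ia = 320/207 in ≈ 1.546 in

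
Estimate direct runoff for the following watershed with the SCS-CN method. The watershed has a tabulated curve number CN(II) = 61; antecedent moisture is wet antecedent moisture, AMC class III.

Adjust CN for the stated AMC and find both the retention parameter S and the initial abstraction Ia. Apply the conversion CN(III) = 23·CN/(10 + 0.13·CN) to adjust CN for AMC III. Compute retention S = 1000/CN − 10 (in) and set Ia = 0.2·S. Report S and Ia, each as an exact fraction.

S = 3900/1403 in ≈ 2.780 in; Ia = 780/1403 in ≈ 0.556 in

CN(III) from CN(II)=61: (23·61)/(10 + 0.13·61) = 140300/1793 ≈ 78.249
S = 1000/(140300/1793) − 10 = 3900/1403 in ≈ 2.780 in
Initial abstraction Ia = S/5 = (3900/1403)/5 = 780/1403 ≈ 0.556 in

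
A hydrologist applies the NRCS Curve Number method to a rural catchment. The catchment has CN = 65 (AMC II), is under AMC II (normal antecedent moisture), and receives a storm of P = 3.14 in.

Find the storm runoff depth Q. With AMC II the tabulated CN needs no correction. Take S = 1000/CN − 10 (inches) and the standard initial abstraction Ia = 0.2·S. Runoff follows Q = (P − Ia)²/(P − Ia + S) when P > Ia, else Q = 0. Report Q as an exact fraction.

AMC II — tabulated CN = 65 applies directly.
Retention S: 1000/CN − 10 with CN=65.000 → S = 70/13 ≈ 5.385 in
Initial abstraction Ia = S/5 = (70/13)/5 = 14/13 ≈ 1.077 in
Since P=3.140 > Ia=1.077: effective rainfall P−Ia = 1341/650 in
Q: (1341/650)² ÷ (4841/650) = 1798281/3146650 in (≈ 0.571 in)

Q = 1798281/3146650 in ≈ 0.571 in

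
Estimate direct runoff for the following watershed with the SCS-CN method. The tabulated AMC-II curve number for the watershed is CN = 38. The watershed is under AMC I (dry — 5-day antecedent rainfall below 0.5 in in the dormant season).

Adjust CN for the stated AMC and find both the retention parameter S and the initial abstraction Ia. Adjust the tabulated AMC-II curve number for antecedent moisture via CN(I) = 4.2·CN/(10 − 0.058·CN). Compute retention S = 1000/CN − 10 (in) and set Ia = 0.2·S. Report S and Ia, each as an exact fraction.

S = 15500/399 in ≈ 38.847 in; Ia = 3100/399 in ≈ 7.769 in

Dry (AMC I): CN(I) = 4.2·38/(10 − 0.058·38) = (798/5)/(1949/250) = 39900/1949 ≈ 20.472
S = 1000/(39900/1949) − 10 = 15500/399 in ≈ 38.847 in
Ia = 0.2·(15500/399) = 3100/399 in ≈ 7.769 in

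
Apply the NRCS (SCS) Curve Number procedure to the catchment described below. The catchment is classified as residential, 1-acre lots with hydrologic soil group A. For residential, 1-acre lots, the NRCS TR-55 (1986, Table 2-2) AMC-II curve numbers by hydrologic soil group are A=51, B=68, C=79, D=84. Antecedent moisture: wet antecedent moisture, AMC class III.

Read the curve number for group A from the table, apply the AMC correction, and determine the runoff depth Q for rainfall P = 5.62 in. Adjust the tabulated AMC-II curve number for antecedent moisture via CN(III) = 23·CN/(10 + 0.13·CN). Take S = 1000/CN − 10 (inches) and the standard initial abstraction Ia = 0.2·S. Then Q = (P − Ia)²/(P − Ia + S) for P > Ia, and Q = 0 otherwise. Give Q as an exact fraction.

Q = 78743655769/30827202450 in ≈ 2.554 in

NRCS table: residential, 1-acre lots, soil group A → CN(II) = 51
Adjust CN=51 to AMC III: 23·51/(10 + 0.13·51) → 1173 ÷ (1663/100) = 117300/1663 ≈ 70.535
Max retention: S = 1000/(117300/1663) − 10 = 4900/1173 in (≈ 4.177 in)
Ia = 0.2·(4900/1173) = 980/1173 in ≈ 0.835 in
Excess rainfall: 5.620 − 0.835 = 4.785 in; P > Ia so Q > 0
Q: (280613/58650)² ÷ (525613/58650) = 78743655769/30827202450 in (≈ 2.554 in)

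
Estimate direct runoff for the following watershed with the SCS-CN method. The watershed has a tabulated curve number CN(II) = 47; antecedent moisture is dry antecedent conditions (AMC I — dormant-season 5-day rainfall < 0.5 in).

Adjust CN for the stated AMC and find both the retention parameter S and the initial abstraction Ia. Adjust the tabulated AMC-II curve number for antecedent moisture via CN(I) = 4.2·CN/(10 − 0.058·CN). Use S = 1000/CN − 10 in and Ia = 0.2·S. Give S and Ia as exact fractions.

S = 26500/987 in ≈ 26.849 in; Ia = 5300/987 in ≈ 5.370 in

CN(I) from CN(II)=47: (4.2·47)/(10 − 0.058·47) = 98700/3637 ≈ 27.138
Retention S: 1000/CN − 10 with CN=27.138 → S = 26500/987 ≈ 26.849 in
Initial abstraction Ia = S/5 = (26500/987)/5 = 5300/987 ≈ 5.370 in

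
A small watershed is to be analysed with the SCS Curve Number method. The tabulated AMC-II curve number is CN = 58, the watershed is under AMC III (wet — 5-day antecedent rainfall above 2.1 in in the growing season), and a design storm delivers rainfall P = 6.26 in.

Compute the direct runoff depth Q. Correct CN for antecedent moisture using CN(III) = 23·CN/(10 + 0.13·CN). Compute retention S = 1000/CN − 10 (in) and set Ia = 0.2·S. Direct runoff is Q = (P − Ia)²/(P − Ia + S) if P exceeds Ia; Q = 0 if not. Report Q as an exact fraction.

Adjust CN=58 to AMC III: 23·58/(10 + 0.13·58) → 1334 ÷ (877/50) = 66700/877 ≈ 76.055
Retention S: 1000/CN − 10 with CN=76.055 → S = 2100/667 ≈ 3.148 in
Ia = 0.2·(2100/667) = 420/667 in ≈ 0.630 in
Since P=6.260 > Ia=0.630: effective rainfall P−Ia = 187771/33350 in
Runoff Q = (P−Ia)²/(P−Ia+S) = (5.630)²/(5.630+3.148) = 35257948441/9763912850 ≈ 3.611 in

Q = 35257948441/9763912850 in ≈ 3.611 in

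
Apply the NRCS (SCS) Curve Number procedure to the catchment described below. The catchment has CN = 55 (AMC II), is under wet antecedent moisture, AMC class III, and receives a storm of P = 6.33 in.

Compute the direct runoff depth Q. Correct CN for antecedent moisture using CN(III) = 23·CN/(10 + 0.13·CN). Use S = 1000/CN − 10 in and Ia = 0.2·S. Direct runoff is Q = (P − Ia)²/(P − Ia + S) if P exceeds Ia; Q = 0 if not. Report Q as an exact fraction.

CN(III) from CN(II)=55: (23·55)/(10 + 0.13·55) = 25300/343 ≈ 73.761
S = 1000/(25300/343) − 10 = 900/253 in ≈ 3.557 in
Ia = 0.2S: 0.2·3.557 = 0.711 in (exactly 180/253)
Since P=6.330 > Ia=0.711: effective rainfall P−Ia = 142149/25300 in
Q: (142149/25300)² ÷ (232149/25300) = 6735446067/1957789900 in (≈ 3.440 in)

Q = 6735446067/1957789900 in ≈ 3.440 in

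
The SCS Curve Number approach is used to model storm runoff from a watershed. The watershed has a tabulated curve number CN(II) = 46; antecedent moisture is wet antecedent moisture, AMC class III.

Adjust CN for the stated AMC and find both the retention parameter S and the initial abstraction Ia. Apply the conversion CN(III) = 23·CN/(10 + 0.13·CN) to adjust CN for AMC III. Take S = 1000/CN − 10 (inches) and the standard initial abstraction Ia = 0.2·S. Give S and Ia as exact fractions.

S = 2700/529 in ≈ 5.104 in; Ia = 540/529 in ≈ 1.021 in

Wet (AMC III): CN(III) = 23·46/(10 + 0.13·46) = 1058/(799/50) = 52900/799 ≈ 66.208
S = 1000/(52900/799) − 10 = 2700/529 in ≈ 5.104 in
Ia = 0.2S: 0.2·5.104 = 1.021 in (exactly 540/529)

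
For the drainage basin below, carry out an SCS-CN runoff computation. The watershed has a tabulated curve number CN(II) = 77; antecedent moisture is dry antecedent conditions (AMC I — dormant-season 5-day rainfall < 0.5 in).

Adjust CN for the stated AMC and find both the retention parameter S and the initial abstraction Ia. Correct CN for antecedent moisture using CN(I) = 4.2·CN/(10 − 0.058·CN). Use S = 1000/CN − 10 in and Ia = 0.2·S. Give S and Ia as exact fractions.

Dry (AMC I): CN(I) = 4.2·77/(10 − 0.058·77) = (1617/5)/(2767/500) = 161700/2767 ≈ 58.439
S = 1000/(161700/2767) − 10 = 11500/1617 in ≈ 7.112 in
Ia = 0.2S: 0.2·7.112 = 1.422 in (exactly 2300/1617)

S = 11500/1617 in ≈ 7.112 in; Ia = 2300/1617 in ≈ 1.422 in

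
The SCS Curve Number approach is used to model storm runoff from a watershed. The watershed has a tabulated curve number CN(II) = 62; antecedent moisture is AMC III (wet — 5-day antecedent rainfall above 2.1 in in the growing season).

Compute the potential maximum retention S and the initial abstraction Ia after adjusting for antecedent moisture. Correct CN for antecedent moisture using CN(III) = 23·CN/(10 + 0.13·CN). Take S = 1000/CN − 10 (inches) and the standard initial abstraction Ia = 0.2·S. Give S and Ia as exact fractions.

S = 1900/713 in ≈ 2.665 in; Ia = 380/713 in ≈ 0.533 in

Adjust CN=62 to AMC III: 23·62/(10 + 0.13·62) → 1426 ÷ (903/50) = 71300/903 ≈ 78.959
S = 1000/(71300/903) − 10 = 1900/713 in ≈ 2.665 in
Ia = 0.2·(1900/713) = 380/713 in ≈ 0.533 in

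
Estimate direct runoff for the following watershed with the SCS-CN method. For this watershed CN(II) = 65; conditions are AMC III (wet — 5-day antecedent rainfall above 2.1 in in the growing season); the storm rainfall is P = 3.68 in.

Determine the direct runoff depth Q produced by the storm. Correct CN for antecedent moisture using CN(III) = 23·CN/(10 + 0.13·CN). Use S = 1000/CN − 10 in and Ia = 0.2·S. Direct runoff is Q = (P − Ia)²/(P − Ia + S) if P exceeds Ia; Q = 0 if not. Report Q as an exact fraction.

CN(III) from CN(II)=65: (23·65)/(10 + 0.13·65) = 29900/369 ≈ 81.030
Retention S: 1000/CN − 10 with CN=81.030 → S = 700/299 ≈ 2.341 in
Ia = 0.2·(700/299) = 140/299 in ≈ 0.468 in
P − Ia = 3.680 − 0.468 = 24008/7475 ≈ 3.212 in (> 0, runoff occurs)
Runoff Q = (P−Ia)²/(P−Ia+S) = (3.212)²/(3.212+2.341) = 144096016/77568075 ≈ 1.858 in

Q = 144096016/77568075 in ≈ 1.858 in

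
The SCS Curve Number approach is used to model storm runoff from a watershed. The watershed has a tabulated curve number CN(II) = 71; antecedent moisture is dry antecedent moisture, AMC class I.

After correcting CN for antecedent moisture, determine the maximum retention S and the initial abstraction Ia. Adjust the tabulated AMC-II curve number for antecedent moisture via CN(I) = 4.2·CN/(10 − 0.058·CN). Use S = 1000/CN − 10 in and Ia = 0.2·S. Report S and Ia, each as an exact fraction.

CN(I) from CN(II)=71: (4.2·71)/(10 − 0.058·71) = 149100/2941 ≈ 50.697
Max retention: S = 1000/(149100/2941) − 10 = 14500/1491 in (≈ 9.725 in)
Initial abstraction Ia = S/5 = (14500/1491)/5 = 2900/1491 ≈ 1.945 in

S = 14500/1491 in ≈ 9.725 in; Ia = 2900/1491 in ≈ 1.945 in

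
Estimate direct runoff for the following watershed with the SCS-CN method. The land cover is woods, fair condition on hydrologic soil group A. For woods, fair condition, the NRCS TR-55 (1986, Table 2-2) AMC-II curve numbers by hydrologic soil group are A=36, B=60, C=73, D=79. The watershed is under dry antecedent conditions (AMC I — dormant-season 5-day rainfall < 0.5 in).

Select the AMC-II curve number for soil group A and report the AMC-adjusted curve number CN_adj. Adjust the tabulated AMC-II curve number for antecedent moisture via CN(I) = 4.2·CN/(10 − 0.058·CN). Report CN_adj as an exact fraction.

CN_adj = 18900/989 ≈ 19.110

NRCS table: woods, fair condition, soil group A → CN(II) = 36
Adjust CN=36 to AMC I: 4.2·36/(10 − 0.058·36) → (756/5) ÷ (989/125) = 18900/989 ≈ 19.110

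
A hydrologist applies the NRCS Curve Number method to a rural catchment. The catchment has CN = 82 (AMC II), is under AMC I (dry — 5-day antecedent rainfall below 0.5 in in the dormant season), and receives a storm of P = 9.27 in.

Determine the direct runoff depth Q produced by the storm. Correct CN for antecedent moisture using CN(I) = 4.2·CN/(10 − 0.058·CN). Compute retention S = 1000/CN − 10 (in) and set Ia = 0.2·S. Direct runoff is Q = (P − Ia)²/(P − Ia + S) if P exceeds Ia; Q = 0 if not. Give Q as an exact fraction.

Q = 18573043467/3693202100 in ≈ 5.029 in

CN(I) from CN(II)=82: (4.2·82)/(10 − 0.058·82) = 28700/437 ≈ 65.675
Retention S: 1000/CN − 10 with CN=65.675 → S = 1500/287 ≈ 5.226 in
Initial abstraction Ia = S/5 = (1500/287)/5 = 300/287 ≈ 1.045 in
Since P=9.270 > Ia=1.045: effective rainfall P−Ia = 236049/28700 in
Q = (236049/28700)²/((236049/28700) + 1500/287) = (55719130401/823690000)/(386049/28700) = 18573043467/3693202100 in ≈ 5.029 in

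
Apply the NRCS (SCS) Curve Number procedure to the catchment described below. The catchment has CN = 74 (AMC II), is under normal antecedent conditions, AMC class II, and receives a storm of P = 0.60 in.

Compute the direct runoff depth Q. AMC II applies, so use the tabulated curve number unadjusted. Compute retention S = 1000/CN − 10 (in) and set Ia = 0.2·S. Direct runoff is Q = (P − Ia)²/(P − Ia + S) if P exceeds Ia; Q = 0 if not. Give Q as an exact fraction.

Q = 0 in ≈ 0.000 in

AMC II — tabulated CN = 74 applies directly.
S = 1000/74 − 10 = 130/37 in ≈ 3.514 in
Ia = 0.2S: 0.2·3.514 = 0.703 in (exactly 26/37)
P = 0.600 ≤ Ia = 0.703 in: entire storm abstracted, Q = 0.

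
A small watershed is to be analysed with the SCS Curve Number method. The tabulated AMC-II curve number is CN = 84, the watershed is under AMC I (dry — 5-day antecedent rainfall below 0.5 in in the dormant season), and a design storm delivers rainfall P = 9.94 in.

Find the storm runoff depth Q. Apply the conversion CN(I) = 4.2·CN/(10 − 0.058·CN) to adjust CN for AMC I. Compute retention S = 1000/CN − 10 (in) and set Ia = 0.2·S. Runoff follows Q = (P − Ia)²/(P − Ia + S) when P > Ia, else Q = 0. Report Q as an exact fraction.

Adjust CN=84 to AMC I: 4.2·84/(10 − 0.058·84) → (1764/5) ÷ (641/125) = 44100/641 ≈ 68.799
S = 1000/(44100/641) − 10 = 2000/441 in ≈ 4.535 in
Ia = 0.2S: 0.2·4.535 = 0.907 in (exactly 400/441)
P − Ia = 9.940 − 0.907 = 199177/22050 ≈ 9.033 in (> 0, runoff occurs)
Q = (199177/22050)²/((199177/22050) + 2000/441) = (39671477329/486202500)/(299177/22050) = 39671477329/6596852850 in ≈ 6.014 in

Q = 39671477329/6596852850 in ≈ 6.014 in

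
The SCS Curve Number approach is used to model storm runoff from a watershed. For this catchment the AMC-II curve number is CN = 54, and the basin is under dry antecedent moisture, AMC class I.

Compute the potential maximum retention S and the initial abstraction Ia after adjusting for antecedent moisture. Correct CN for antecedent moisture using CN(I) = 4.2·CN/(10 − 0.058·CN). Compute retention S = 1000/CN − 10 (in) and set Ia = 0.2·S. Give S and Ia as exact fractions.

Dry (AMC I): CN(I) = 4.2·54/(10 − 0.058·54) = (1134/5)/(1717/250) = 56700/1717 ≈ 33.023
S = 1000/(56700/1717) − 10 = 11500/567 in ≈ 20.282 in
Initial abstraction Ia = S/5 = (11500/567)/5 = 2300/567 ≈ 4.056 in

S = 11500/567 in ≈ 20.282 in; Ia = 2300/567 in ≈ 4.056 in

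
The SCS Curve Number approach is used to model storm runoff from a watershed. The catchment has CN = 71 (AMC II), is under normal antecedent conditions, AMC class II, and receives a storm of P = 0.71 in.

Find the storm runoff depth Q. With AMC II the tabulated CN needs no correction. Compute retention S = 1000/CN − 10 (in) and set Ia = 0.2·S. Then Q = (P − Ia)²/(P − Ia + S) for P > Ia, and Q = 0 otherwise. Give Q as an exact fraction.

Q = 0 in ≈ 0.000 in

AMC II — tabulated CN = 71 applies directly.
Retention S: 1000/CN − 10 with CN=71.000 → S = 290/71 ≈ 4.085 in
Ia = 0.2S: 0.2·4.085 = 0.817 in (exactly 58/71)
P = 0.710 ≤ Ia = 0.817 in: entire storm abstracted, Q = 0.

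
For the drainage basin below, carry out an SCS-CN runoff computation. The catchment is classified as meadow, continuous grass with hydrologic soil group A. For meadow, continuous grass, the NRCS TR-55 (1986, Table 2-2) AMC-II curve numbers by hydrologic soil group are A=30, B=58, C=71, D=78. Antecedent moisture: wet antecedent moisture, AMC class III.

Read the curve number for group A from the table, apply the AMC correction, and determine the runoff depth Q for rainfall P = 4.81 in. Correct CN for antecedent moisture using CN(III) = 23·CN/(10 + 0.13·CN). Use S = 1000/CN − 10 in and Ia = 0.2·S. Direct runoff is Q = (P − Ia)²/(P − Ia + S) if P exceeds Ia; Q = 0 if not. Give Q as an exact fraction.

Q = 368217721/615404100 in ≈ 0.598 in

NRCS table: meadow, continuous grass, soil group A → CN(II) = 30
Adjust CN=30 to AMC III: 23·30/(10 + 0.13·30) → 690 ÷ (139/10) = 6900/139 ≈ 49.640
Retention S: 1000/CN − 10 with CN=49.640 → S = 700/69 ≈ 10.145 in
Ia = 0.2S: 0.2·10.145 = 2.029 in (exactly 140/69)
Excess rainfall: 4.810 − 2.029 = 2.781 in; P > Ia so Q > 0
Runoff Q = (P−Ia)²/(P−Ia+S) = (2.781)²/(2.781+10.145) = 368217721/615404100 ≈ 0.598 in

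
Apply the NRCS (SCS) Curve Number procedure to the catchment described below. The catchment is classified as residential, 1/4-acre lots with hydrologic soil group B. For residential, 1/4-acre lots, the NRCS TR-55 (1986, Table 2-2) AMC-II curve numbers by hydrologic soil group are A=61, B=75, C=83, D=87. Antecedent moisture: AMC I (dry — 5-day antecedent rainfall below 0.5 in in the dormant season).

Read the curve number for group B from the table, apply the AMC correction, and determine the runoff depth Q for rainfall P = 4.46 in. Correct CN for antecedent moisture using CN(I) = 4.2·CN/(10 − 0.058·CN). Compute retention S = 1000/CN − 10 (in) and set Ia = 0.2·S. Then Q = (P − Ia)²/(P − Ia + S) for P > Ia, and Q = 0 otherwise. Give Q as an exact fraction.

NRCS table: residential, 1/4-acre lots, soil group B → CN(II) = 75
CN(I) from CN(II)=75: (4.2·75)/(10 − 0.058·75) = 6300/113 ≈ 55.752
S = 1000/(6300/113) − 10 = 500/63 in ≈ 7.937 in
Ia = 0.2S: 0.2·7.937 = 1.587 in (exactly 100/63)
P − Ia = 4.460 − 1.587 = 9049/3150 ≈ 2.873 in (> 0, runoff occurs)
Runoff Q = (P−Ia)²/(P−Ia+S) = (2.873)²/(2.873+7.937) = 81884401/107254350 ≈ 0.763 in

Q = 81884401/107254350 in ≈ 0.763 in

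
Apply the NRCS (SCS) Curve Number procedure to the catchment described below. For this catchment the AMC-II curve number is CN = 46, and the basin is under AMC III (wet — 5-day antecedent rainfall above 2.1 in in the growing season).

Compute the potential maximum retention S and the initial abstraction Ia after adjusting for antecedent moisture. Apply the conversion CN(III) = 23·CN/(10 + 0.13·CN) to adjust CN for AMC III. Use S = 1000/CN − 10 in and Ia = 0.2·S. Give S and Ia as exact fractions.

S = 2700/529 in ≈ 5.104 in; Ia = 540/529 in ≈ 1.021 in

Wet (AMC III): CN(III) = 23·46/(10 + 0.13·46) = 1058/(799/50) = 52900/799 ≈ 66.208
Retention S: 1000/CN − 10 with CN=66.208 → S = 2700/529 ≈ 5.104 in
Ia = 0.2·(2700/529) = 540/529 in ≈ 1.021 in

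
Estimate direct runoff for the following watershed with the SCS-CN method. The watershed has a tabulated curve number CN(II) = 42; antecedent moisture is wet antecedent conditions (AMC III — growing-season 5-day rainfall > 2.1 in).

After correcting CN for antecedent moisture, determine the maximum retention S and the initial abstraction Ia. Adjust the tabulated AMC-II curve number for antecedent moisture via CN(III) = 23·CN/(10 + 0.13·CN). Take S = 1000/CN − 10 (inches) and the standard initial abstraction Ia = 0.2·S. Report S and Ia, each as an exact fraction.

Adjust CN=42 to AMC III: 23·42/(10 + 0.13·42) → 966 ÷ (773/50) = 48300/773 ≈ 62.484
Max retention: S = 1000/(48300/773) − 10 = 2900/483 in (≈ 6.004 in)
Ia = 0.2·(2900/483) = 580/483 in ≈ 1.201 in

S = 2900/483 in ≈ 6.004 in; Ia = 580/483 in ≈ 1.201 in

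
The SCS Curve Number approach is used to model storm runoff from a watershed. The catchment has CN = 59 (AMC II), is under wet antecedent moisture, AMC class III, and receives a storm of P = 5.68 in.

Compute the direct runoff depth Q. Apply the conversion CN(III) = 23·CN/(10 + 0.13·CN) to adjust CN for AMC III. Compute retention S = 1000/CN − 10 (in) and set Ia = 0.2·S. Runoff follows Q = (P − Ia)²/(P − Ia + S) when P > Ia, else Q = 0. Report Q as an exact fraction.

Q = 14825386818/4659496975 in ≈ 3.182 in

Wet (AMC III): CN(III) = 23·59/(10 + 0.13·59) = 1357/(1767/100) = 135700/1767 ≈ 76.797
Max retention: S = 1000/(135700/1767) − 10 = 4100/1357 in (≈ 3.021 in)
Ia = 0.2·(4100/1357) = 820/1357 in ≈ 0.604 in
P − Ia = 5.680 − 0.604 = 172194/33925 ≈ 5.076 in (> 0, runoff occurs)
Q = (172194/33925)²/((172194/33925) + 4100/1357) = (29650773636/1150905625)/(274694/33925) = 14825386818/4659496975 in ≈ 3.182 in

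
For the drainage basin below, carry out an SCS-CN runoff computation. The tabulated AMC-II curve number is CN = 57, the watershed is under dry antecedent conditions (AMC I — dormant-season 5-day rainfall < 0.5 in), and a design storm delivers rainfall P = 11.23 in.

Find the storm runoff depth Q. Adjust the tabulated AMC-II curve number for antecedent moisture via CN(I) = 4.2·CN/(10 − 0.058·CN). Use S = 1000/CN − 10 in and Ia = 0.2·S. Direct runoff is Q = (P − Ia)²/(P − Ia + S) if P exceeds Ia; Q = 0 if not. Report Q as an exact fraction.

Q = 835818321361/366788450700 in ≈ 2.279 in

Adjust CN=57 to AMC I: 4.2·57/(10 − 0.058·57) → (1197/5) ÷ (3347/500) = 119700/3347 ≈ 35.763
Max retention: S = 1000/(119700/3347) − 10 = 21500/1197 in (≈ 17.962 in)
Ia = 0.2S: 0.2·17.962 = 3.592 in (exactly 4300/1197)
Since P=11.230 > Ia=3.592: effective rainfall P−Ia = 914231/119700 in
Runoff Q = (P−Ia)²/(P−Ia+S) = (7.638)²/(7.638+17.962) = 835818321361/366788450700 ≈ 2.279 in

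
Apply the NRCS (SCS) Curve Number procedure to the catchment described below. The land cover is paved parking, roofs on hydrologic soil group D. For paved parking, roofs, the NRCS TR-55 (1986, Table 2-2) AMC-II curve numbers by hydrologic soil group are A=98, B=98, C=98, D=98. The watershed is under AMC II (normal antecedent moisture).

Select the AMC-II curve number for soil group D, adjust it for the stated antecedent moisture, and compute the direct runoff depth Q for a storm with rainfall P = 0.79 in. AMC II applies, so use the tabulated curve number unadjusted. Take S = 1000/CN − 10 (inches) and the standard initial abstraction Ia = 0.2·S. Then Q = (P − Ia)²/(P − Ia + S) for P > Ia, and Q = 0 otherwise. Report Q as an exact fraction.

Q = 13476241/22887900 in ≈ 0.589 in

NRCS table: paved parking, roofs, soil group D → CN(II) = 98
Average conditions: CN = 98 (no AMC adjustment).
Max retention: S = 1000/98 − 10 = 10/49 in (≈ 0.204 in)
Initial abstraction Ia = S/5 = (10/49)/5 = 2/49 ≈ 0.041 in
Excess rainfall: 0.790 − 0.041 = 0.749 in; P > Ia so Q > 0
Q: (3671/4900)² ÷ (4671/4900) = 13476241/22887900 in (≈ 0.589 in)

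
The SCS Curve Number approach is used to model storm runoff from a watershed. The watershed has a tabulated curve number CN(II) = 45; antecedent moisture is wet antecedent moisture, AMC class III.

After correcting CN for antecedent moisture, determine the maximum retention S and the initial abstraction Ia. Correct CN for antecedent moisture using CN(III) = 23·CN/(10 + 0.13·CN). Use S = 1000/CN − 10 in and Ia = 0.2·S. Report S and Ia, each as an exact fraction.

S = 1100/207 in ≈ 5.314 in; Ia = 220/207 in ≈ 1.063 in

Wet (AMC III): CN(III) = 23·45/(10 + 0.13·45) = 1035/(317/20) = 20700/317 ≈ 65.300
S = 1000/(20700/317) − 10 = 1100/207 in ≈ 5.314 in
Ia = 0.2S: 0.2·5.314 = 1.063 in (exactly 220/207)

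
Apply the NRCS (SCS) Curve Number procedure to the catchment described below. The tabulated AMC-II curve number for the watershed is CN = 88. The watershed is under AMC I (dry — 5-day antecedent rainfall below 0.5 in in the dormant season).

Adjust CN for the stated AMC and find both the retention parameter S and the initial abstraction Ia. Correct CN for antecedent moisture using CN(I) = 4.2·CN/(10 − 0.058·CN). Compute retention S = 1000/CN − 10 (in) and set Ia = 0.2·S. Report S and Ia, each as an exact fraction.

S = 250/77 in ≈ 3.247 in; Ia = 50/77 in ≈ 0.649 in

CN(I) from CN(II)=88: (4.2·88)/(10 − 0.058·88) = 3850/51 ≈ 75.490
Max retention: S = 1000/(3850/51) − 10 = 250/77 in (≈ 3.247 in)
Initial abstraction Ia = S/5 = (250/77)/5 = 50/77 ≈ 0.649 in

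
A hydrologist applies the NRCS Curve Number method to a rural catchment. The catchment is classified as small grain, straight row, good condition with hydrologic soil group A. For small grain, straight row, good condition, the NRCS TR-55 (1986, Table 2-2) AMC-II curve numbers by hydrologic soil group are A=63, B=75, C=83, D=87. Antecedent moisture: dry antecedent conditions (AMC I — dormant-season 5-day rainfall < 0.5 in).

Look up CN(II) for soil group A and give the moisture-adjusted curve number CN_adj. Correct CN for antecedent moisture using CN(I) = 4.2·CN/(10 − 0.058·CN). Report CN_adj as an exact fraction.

CN_adj = 132300/3173 ≈ 41.696

NRCS table: small grain, straight row, good condition, soil group A → CN(II) = 63
Dry (AMC I): CN(I) = 4.2·63/(10 − 0.058·63) = (1323/5)/(3173/500) = 132300/3173 ≈ 41.696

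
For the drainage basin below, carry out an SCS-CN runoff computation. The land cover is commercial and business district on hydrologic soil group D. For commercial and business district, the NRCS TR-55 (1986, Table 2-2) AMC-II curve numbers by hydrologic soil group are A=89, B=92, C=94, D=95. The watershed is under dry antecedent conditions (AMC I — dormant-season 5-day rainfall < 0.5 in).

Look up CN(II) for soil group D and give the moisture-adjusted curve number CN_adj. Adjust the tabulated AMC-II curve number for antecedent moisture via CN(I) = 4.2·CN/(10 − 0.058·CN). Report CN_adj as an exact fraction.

NRCS table: commercial and business district, soil group D → CN(II) = 95
Adjust CN=95 to AMC I: 4.2·95/(10 − 0.058·95) → 399 ÷ (449/100) = 39900/449 ≈ 88.864

CN_adj = 39900/449 ≈ 88.864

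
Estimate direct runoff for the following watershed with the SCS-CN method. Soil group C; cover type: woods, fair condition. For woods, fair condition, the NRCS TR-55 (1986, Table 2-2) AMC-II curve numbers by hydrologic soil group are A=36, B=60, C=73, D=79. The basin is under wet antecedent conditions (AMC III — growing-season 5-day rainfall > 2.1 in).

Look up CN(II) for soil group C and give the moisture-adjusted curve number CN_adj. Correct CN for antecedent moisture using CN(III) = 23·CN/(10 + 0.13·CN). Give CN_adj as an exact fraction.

NRCS table: woods, fair condition, soil group C → CN(II) = 73
Wet (AMC III): CN(III) = 23·73/(10 + 0.13·73) = 1679/(1949/100) = 167900/1949 ≈ 86.147

CN_adj = 167900/1949 ≈ 86.147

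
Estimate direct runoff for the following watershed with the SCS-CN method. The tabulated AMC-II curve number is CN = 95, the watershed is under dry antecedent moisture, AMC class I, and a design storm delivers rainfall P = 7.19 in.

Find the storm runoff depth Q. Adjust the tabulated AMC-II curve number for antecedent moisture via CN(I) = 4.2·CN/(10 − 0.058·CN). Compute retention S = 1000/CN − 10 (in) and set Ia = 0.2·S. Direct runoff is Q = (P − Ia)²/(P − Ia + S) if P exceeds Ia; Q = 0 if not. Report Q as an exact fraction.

Q = 76663088161/13042551900 in ≈ 5.878 in

Adjust CN=95 to AMC I: 4.2·95/(10 − 0.058·95) → 399 ÷ (449/100) = 39900/449 ≈ 88.864
Max retention: S = 1000/(39900/449) − 10 = 500/399 in (≈ 1.253 in)
Ia = 0.2S: 0.2·1.253 = 0.251 in (exactly 100/399)
Since P=7.190 > Ia=0.251: effective rainfall P−Ia = 276881/39900 in
Q: (276881/39900)² ÷ (326881/39900) = 76663088161/13042551900 in (≈ 5.878 in)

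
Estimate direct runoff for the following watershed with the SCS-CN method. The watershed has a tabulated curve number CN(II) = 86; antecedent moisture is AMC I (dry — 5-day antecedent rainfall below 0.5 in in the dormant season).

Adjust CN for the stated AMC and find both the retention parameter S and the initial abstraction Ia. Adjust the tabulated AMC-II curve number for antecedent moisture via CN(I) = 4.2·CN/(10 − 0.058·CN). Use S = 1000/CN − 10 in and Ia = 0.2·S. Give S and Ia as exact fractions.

Dry (AMC I): CN(I) = 4.2·86/(10 − 0.058·86) = (1806/5)/(1253/250) = 12900/179 ≈ 72.067
Retention S: 1000/CN − 10 with CN=72.067 → S = 500/129 ≈ 3.876 in
Ia = 0.2S: 0.2·3.876 = 0.775 in (exactly 100/129)

S = 500/129 in ≈ 3.876 in; Ia = 100/129 in ≈ 0.775 in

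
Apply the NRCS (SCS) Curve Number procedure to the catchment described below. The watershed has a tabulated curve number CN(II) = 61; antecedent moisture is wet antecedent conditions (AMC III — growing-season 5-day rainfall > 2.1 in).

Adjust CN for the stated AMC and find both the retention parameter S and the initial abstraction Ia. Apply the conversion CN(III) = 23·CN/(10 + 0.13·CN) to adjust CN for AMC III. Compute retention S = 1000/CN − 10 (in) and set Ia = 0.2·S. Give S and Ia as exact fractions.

S = 3900/1403 in ≈ 2.780 in; Ia = 780/1403 in ≈ 0.556 in

CN(III) from CN(II)=61: (23·61)/(10 + 0.13·61) = 140300/1793 ≈ 78.249
S = 1000/(140300/1793) − 10 = 3900/1403 in ≈ 2.780 in
Ia = 0.2·(3900/1403) = 780/1403 in ≈ 0.556 in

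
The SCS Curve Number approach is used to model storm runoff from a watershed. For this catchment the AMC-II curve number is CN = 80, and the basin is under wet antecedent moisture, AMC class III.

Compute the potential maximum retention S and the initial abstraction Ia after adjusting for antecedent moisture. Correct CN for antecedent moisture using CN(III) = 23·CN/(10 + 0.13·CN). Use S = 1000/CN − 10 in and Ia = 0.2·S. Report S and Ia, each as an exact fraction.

CN(III) from CN(II)=80: (23·80)/(10 + 0.13·80) = 4600/51 ≈ 90.196
Retention S: 1000/CN − 10 with CN=90.196 → S = 25/23 ≈ 1.087 in
Ia = 0.2·(25/23) = 5/23 in ≈ 0.217 in

S = 25/23 in ≈ 1.087 in; Ia = 5/23 in ≈ 0.217 in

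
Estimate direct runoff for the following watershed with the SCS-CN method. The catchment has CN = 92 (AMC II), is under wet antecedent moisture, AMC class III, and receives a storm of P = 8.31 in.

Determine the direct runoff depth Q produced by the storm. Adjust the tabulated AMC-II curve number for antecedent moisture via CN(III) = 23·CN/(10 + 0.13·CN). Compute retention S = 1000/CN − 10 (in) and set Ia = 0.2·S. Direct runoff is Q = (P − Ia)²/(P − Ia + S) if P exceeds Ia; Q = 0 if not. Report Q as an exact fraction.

Adjust CN=92 to AMC III: 23·92/(10 + 0.13·92) → 2116 ÷ (549/25) = 52900/549 ≈ 96.357
Retention S: 1000/CN − 10 with CN=96.357 → S = 200/529 ≈ 0.378 in
Ia = 0.2S: 0.2·0.378 = 0.076 in (exactly 40/529)
Excess rainfall: 8.310 − 0.076 = 8.234 in; P > Ia so Q > 0
Q: (435599/52900)² ÷ (455599/52900) = 189746488801/24101187100 in (≈ 7.873 in)

Q = 189746488801/24101187100 in ≈ 7.873 in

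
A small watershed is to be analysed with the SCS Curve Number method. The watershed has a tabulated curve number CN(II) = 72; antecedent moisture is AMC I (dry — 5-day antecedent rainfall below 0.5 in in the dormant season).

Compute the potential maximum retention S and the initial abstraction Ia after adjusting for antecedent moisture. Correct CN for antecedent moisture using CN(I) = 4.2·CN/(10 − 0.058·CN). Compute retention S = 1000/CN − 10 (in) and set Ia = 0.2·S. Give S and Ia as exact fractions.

S = 250/27 in ≈ 9.259 in; Ia = 50/27 in ≈ 1.852 in

Adjust CN=72 to AMC I: 4.2·72/(10 − 0.058·72) → (1512/5) ÷ (728/125) = 675/13 ≈ 51.923
Max retention: S = 1000/(675/13) − 10 = 250/27 in (≈ 9.259 in)
Initial abstraction Ia = S/5 = (250/27)/5 = 50/27 ≈ 1.852 in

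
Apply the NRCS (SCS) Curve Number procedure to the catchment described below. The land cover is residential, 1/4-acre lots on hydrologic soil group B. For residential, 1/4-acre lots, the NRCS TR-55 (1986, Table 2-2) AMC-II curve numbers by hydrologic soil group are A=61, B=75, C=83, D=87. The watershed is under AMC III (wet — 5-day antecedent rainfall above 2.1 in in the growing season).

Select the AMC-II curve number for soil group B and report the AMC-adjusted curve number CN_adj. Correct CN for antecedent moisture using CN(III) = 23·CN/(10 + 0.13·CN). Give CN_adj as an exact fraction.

NRCS table: residential, 1/4-acre lots, soil group B → CN(II) = 75
CN(III) from CN(II)=75: (23·75)/(10 + 0.13·75) = 6900/79 ≈ 87.342

CN_adj = 6900/79 ≈ 87.342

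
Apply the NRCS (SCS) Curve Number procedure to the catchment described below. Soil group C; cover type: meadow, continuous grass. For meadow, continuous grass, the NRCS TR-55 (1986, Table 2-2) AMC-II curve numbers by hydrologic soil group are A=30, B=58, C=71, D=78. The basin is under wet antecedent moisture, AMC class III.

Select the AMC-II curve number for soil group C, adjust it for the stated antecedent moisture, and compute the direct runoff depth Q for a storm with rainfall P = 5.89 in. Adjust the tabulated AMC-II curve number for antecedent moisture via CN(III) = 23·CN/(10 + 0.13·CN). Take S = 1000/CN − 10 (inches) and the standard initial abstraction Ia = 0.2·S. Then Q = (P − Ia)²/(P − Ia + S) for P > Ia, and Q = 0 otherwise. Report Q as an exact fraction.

Q = 816921322569/194953582100 in ≈ 4.190 in

NRCS table: meadow, continuous grass, soil group C → CN(II) = 71
Adjust CN=71 to AMC III: 23·71/(10 + 0.13·71) → 1633 ÷ (1923/100) = 163300/1923 ≈ 84.919
Max retention: S = 1000/(163300/1923) − 10 = 2900/1633 in (≈ 1.776 in)
Ia = 0.2S: 0.2·1.776 = 0.355 in (exactly 580/1633)
Excess rainfall: 5.890 − 0.355 = 5.535 in; P > Ia so Q > 0
Runoff Q = (P−Ia)²/(P−Ia+S) = (5.535)²/(5.535+1.776) = 816921322569/194953582100 ≈ 4.190 in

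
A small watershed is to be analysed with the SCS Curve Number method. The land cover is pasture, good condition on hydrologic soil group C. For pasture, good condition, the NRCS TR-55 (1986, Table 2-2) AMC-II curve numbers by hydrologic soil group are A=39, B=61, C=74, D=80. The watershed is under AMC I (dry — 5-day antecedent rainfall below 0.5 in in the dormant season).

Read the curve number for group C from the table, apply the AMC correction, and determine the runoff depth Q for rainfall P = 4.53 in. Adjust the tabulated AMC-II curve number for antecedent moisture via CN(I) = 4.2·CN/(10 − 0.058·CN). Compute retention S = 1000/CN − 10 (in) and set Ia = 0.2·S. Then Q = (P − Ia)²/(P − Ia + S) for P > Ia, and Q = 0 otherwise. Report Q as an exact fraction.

Q = 49275564361/67752923700 in ≈ 0.727 in

NRCS table: pasture, good condition, soil group C → CN(II) = 74
Dry (AMC I): CN(I) = 4.2·74/(10 − 0.058·74) = (1554/5)/(1427/250) = 77700/1427 ≈ 54.450
S = 1000/(77700/1427) − 10 = 6500/777 in ≈ 8.366 in
Ia = 0.2S: 0.2·8.366 = 1.673 in (exactly 1300/777)
P − Ia = 4.530 − 1.673 = 221981/77700 ≈ 2.857 in (> 0, runoff occurs)
Q: (221981/77700)² ÷ (871981/77700) = 49275564361/67752923700 in (≈ 0.727 in)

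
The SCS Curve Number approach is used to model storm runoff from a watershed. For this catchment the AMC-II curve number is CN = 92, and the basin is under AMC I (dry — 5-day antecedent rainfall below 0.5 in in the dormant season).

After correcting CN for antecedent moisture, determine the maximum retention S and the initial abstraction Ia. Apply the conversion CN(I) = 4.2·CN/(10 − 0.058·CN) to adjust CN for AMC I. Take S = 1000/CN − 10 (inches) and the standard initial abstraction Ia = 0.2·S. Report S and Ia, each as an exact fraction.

Dry (AMC I): CN(I) = 4.2·92/(10 − 0.058·92) = (1932/5)/(583/125) = 48300/583 ≈ 82.847
S = 1000/(48300/583) − 10 = 1000/483 in ≈ 2.070 in
Ia = 0.2·(1000/483) = 200/483 in ≈ 0.414 in

S = 1000/483 in ≈ 2.070 in; Ia = 200/483 in ≈ 0.414 in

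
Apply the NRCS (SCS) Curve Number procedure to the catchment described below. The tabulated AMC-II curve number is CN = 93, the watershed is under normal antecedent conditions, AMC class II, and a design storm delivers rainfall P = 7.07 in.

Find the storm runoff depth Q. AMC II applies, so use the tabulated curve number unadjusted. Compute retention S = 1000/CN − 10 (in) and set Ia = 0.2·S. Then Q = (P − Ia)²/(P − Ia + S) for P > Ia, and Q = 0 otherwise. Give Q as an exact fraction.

AMC II — tabulated CN = 93 applies directly.
Retention S: 1000/CN − 10 with CN=93.000 → S = 70/93 ≈ 0.753 in
Ia = 0.2S: 0.2·0.753 = 0.151 in (exactly 14/93)
Since P=7.070 > Ia=0.151: effective rainfall P−Ia = 64351/9300 in
Runoff Q = (P−Ia)²/(P−Ia+S) = (6.919)²/(6.919+0.753) = 591578743/94794900 ≈ 6.241 in

Q = 591578743/94794900 in ≈ 6.241 in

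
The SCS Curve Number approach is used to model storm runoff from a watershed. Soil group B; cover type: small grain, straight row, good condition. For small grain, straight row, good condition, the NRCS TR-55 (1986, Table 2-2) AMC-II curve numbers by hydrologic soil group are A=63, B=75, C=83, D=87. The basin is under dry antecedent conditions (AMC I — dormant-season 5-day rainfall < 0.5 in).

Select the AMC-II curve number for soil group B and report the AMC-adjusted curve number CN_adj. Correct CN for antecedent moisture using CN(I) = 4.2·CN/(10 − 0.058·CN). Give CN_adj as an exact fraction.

NRCS table: small grain, straight row, good condition, soil group B → CN(II) = 75
Adjust CN=75 to AMC I: 4.2·75/(10 − 0.058·75) → 315 ÷ (113/20) = 6300/113 ≈ 55.752

CN_adj = 6300/113 ≈ 55.752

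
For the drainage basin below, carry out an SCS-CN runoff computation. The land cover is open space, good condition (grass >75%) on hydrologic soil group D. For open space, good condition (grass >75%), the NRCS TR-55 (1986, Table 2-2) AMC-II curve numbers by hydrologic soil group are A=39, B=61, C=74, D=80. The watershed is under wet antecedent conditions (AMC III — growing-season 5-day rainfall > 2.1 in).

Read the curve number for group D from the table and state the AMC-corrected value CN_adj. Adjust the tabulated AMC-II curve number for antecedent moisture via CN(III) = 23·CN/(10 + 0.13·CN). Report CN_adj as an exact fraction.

NRCS table: open space, good condition (grass >75%), soil group D → CN(II) = 80
CN(III) from CN(II)=80: (23·80)/(10 + 0.13·80) = 4600/51 ≈ 90.196

CN_adj = 4600/51 ≈ 90.196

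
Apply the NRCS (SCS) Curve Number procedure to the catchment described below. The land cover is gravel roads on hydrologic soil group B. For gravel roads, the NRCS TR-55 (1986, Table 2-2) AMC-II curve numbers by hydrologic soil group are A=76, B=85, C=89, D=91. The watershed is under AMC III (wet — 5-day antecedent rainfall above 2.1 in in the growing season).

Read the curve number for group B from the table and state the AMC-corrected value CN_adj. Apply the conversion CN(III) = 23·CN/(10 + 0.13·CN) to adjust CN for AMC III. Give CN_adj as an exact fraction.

CN_adj = 39100/421 ≈ 92.874

NRCS table: gravel roads, soil group B → CN(II) = 85
CN(III) from CN(II)=85: (23·85)/(10 + 0.13·85) = 39100/421 ≈ 92.874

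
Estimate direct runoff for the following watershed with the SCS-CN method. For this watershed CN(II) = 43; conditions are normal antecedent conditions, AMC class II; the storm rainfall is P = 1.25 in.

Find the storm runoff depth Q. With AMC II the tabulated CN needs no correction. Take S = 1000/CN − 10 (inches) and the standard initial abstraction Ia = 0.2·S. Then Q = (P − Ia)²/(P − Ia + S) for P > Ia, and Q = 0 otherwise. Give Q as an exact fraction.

Q = 0 in ≈ 0.000 in

AMC II — tabulated CN = 43 applies directly.
Max retention: S = 1000/43 − 10 = 570/43 in (≈ 13.256 in)
Initial abstraction Ia = S/5 = (570/43)/5 = 114/43 ≈ 2.651 in
P = 1.250 ≤ Ia = 2.651 in: entire storm abstracted, Q = 0.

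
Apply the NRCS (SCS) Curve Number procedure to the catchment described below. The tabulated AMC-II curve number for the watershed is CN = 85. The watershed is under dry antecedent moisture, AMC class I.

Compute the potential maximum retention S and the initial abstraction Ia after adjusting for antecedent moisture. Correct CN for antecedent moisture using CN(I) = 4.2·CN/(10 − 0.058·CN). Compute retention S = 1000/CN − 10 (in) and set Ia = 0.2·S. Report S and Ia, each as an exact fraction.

Dry (AMC I): CN(I) = 4.2·85/(10 − 0.058·85) = 357/(507/100) = 11900/169 ≈ 70.414
Max retention: S = 1000/(11900/169) − 10 = 500/119 in (≈ 4.202 in)
Initial abstraction Ia = S/5 = (500/119)/5 = 100/119 ≈ 0.840 in

S = 500/119 in ≈ 4.202 in; Ia = 100/119 in ≈ 0.840 in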